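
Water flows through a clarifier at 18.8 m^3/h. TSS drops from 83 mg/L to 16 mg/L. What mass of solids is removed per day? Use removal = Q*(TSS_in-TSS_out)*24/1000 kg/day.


Concentration drop: TSS_in - TSS_out = 83 - 16 = 67 mg/L
Hourly solids removed = Q * dTSS = 18.8 m^3/h * 67 mg/L = 1259.6 g/h  (m^3/h * mg/L = g/h)
Daily solids removed = 1259.6 * 24 = 30230.4 g/day
Convert g to kg: 30230.4 / 1000 = 30.2304 kg/day

30.2304 kg/day


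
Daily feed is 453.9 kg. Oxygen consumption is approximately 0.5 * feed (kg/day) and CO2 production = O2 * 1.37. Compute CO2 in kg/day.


O2 = 453.9 * 0.5 = 226.95
CO2 = 226.95 * 1.37 = 310.9215

310.9215 kg/day


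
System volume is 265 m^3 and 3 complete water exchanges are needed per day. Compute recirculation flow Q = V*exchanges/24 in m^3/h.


Daily recirculation volume = 265 m^3 * 3 = 795 m^3/day
Flow rate Q = daily volume / 24 h = 795 / 24 = 33.125 m^3/h

33.125 m^3/h


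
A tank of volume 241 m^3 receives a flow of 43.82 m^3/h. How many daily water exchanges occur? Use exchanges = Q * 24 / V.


Daily flow volume = 43.82 m^3/h * 24 h = 1051.68 m^3/day
Exchanges = daily flow / tank volume = 1051.68 / 241 = 4.36382 exchanges/day

4.36382 exchanges/day


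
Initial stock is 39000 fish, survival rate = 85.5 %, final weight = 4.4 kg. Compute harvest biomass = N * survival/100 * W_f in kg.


Survivors = 39000 * 85.5/100 = 33345 fish
Harvest biomass = survivors * W_f = 33345 * 4.4 = 146718 kg

146718 kg


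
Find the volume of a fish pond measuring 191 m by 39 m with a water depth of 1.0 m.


Base area = L * W = 191 * 39 = 7449 m^2
Volume = area * depth = 7449 * 1.0 = 7449 m^3

7449 m^3


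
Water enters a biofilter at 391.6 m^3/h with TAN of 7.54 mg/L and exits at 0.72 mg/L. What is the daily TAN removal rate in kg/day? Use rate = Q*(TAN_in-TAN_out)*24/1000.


Concentration drop: TAN_in - TAN_out = 7.54 - 0.72 = 6.82 mg/L
Hourly TAN removed = Q * dTAN = 391.6 m^3/h * 6.82 mg/L = 2670.712 g/h  (m^3/h * mg/L = g/h)
Daily TAN removed = 2670.712 * 24 = 64097.088 g/day
Convert to kg/day: 64097.088 / 1000 = 64.097088 kg/day

64.097088 kg/day


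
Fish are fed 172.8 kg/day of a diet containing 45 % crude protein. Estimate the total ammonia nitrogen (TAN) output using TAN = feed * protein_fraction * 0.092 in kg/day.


Protein in feed = 172.8 * 45/100 = 77.76 kg/day
TAN = protein * 0.092 = 77.76 * 0.092 = 7.15392 kg/day

7.15392 kg/day


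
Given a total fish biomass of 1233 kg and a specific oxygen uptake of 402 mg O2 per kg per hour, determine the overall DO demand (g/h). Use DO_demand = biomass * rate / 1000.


Total O2 consumption (mg/h) = 1233 kg * 402 mg/(kg*h) = 495666 mg/h
Convert to g/h: 495666 / 1000 = 495.666 g/h

495.666 g/h


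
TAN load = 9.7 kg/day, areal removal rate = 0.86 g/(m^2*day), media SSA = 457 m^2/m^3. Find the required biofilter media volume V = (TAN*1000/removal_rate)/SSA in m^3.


A = 9.7*1000 / 0.86 = 11279.07 m^2
V = 11279.07 / 457 = 24.6807

24.6807 m^3


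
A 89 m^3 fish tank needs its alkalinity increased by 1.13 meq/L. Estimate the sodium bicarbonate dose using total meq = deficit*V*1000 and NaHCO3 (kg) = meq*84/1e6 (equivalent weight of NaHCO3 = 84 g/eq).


Tank volume in L = 89 m^3 * 1000 = 89000 L
Total meq required = 1.13 meq/L * 89000 L = 100570 meq
NaHCO3 mass = 100570 meq * 84 mg/meq / 1e6 = 8.44788 kg

8.44788 kg


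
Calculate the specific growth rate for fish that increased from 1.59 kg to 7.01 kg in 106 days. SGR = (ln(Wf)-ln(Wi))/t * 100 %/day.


ln(W_f) = ln(7.01) = 1.9473377
ln(W_i) = ln(1.59) = 0.46373402
ln(W_f) - ln(W_i) = 1.9473377 - 0.46373402 = 1.4836037
SGR = 1.4836037 / 106 * 100 = 1.39963 %/day

1.39963 %/day


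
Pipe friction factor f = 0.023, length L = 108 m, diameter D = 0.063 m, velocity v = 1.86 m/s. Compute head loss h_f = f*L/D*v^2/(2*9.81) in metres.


v^2 = 1.86^2 = 3.4596 m^2/s^2
L/D = 108/0.063 = 1714.2857
h_f = f*(L/D)*v^2/(2g) = 0.023 * 1714.2857 * 3.4596 / 19.62 = 6.95245 m

6.95245 m


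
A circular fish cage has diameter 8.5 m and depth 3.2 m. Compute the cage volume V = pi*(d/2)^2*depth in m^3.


r = d/2 = 8.5/2 = 4.25 m
Base area = pi*r^2 = pi*4.25^2 = 56.745017 m^2
Volume = 56.745017 * 3.2 = 181.584 m^3

181.584 m^3


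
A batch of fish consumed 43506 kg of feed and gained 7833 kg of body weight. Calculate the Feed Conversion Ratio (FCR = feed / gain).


FCR = feed consumed / weight gained
FCR = 43506 kg / 7833 kg = 5.55419

5.55419


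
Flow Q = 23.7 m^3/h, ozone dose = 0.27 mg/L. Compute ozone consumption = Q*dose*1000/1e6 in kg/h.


O3 demand (mg/h) = Q * dose * 1000 = 23.7 * 0.27 * 1000 = 6399 mg/h
Convert mg to kg: 6399 / 1e6 = 0.006399 kg/h

0.006399 kg/h


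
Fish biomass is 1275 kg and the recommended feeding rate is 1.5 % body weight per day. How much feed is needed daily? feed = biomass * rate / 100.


Feeding rate fraction = 1.5% / 100 = 0.015
Daily feed = 1275 kg * 0.015 = 19.125 kg/day

19.125 kg/day


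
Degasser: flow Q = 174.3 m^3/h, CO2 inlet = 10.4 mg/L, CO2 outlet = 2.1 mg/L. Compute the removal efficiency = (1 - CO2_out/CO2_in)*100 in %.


CO2_out / CO2_in = 2.1 / 10.4 = 0.20192308
Fraction remaining = 0.20192308
efficiency = (1 - 0.20192308) * 100 = 79.8077 %

79.8077 %


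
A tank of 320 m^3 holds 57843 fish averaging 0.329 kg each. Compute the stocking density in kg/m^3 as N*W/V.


Total biomass = 57843 fish * 0.329 kg = 19030.347 kg
Density = total biomass / volume = 19030.347 / 320 = 59.4698 kg/m^3

59.4698 kg/m^3


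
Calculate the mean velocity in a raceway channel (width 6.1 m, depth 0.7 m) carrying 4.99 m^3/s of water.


Cross-sectional area = W * d = 6.1 * 0.7 = 4.27 m^2
Velocity = Q / A = 4.99 / 4.27 = 1.16862 m/s

1.16862 m/s


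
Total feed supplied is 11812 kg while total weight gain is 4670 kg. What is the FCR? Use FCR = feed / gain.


FCR = feed consumed / weight gained
FCR = 11812 kg / 4670 kg = 2.52934

2.52934


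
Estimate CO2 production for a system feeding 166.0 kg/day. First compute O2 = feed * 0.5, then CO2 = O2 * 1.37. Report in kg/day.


O2 = 166.0 * 0.5 = 83
CO2 = 83 * 1.37 = 113.71

113.71 kg/day


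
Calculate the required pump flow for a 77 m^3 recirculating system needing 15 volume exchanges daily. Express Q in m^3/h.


Daily recirculation volume = 77 m^3 * 15 = 1155 m^3/day
Flow rate Q = daily volume / 24 h = 1155 / 24 = 48.125 m^3/h

48.125 m^3/h


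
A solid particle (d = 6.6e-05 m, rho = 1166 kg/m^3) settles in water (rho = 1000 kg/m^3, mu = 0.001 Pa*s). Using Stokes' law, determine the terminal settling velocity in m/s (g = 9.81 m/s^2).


Density difference: rho_p - rho_f = 1166 - 1000 = 166 kg/m^3
d^2 = (6.6e-05)^2 = 4.356e-09 m^2
Numerator = (rho_p - rho_f) * g * d^2 = 166 * 9.81 * 4.356e-09 = 7.0935718e-06
Denominator = 18 * mu = 18 * 0.001 = 0.018
v_s = 7.0935718e-06 / 0.018 = 3.94087e-04 m/s
Check: Re = rho_f * v_s * d / mu = 1000 * 3.94087e-04 * 6.6e-05 / 0.001 = 0.026 < 1, so Stokes' law applies.

3.94087e-04 m/s


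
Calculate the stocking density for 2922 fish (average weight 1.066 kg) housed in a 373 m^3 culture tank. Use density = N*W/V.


Total biomass = 2922 fish * 1.066 kg = 3114.852 kg
Density = total biomass / volume = 3114.852 / 373 = 8.35081 kg/m^3

8.35081 kg/m^3


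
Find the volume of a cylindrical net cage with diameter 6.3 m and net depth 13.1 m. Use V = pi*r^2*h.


r = d/2 = 6.3/2 = 3.15 m
Base area = pi*r^2 = pi*3.15^2 = 31.172453 m^2
Volume = 31.172453 * 13.1 = 408.359 m^3

408.359 m^3


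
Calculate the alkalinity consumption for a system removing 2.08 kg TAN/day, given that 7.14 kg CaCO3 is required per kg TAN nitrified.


Alkalinity factor: 7.14 kg CaCO3 consumed per kg TAN nitrified
alk = 2.08 kg TAN * 7.14 = 14.8512 kg CaCO3/day

14.8512 kg CaCO3/day


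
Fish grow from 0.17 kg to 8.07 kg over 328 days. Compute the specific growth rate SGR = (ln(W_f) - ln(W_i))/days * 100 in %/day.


ln(W_f) = ln(8.07) = 2.0881535
ln(W_i) = ln(0.17) = -1.7719568
ln(W_f) - ln(W_i) = 2.0881535 - -1.7719568 = 3.8601103
SGR = 3.8601103 / 328 * 100 = 1.17686 %/day

1.17686 %/day


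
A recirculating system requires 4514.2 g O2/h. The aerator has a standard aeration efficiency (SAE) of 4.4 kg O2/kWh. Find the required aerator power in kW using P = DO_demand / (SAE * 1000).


SAE in g O2/kWh = 4.4 * 1000 = 4400 g/kWh
P = DO_demand / SAE_g = 4514.2 / 4400 = 1.02595 kW

1.02595 kW


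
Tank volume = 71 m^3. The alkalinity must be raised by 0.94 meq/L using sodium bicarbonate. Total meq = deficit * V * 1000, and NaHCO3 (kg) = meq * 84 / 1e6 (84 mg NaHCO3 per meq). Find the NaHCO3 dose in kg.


Tank volume in L = 71 m^3 * 1000 = 71000 L
Total meq required = 0.94 meq/L * 71000 L = 66740 meq
NaHCO3 mass = 66740 meq * 84 mg/meq / 1e6 = 5.60616 kg

5.60616 kg


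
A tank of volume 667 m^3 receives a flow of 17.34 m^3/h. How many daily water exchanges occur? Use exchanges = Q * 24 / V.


Daily flow volume = 17.34 m^3/h * 24 h = 416.16 m^3/day
Exchanges = daily flow / tank volume = 416.16 / 667 = 0.623928 exchanges/day

0.623928 exchanges/day


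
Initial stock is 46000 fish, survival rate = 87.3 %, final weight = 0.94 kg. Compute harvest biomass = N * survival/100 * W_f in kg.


Survivors = 46000 * 87.3/100 = 40158 fish
Harvest biomass = survivors * W_f = 40158 * 0.94 = 37748.52 kg

37748.52 kg


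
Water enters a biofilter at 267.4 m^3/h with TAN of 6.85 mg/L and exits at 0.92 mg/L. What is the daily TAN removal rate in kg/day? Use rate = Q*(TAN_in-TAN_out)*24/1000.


Concentration drop: TAN_in - TAN_out = 6.85 - 0.92 = 5.93 mg/L
Hourly TAN removed = Q * dTAN = 267.4 m^3/h * 5.93 mg/L = 1585.682 g/h  (m^3/h * mg/L = g/h)
Daily TAN removed = 1585.682 * 24 = 38056.368 g/day
Convert to kg/day: 38056.368 / 1000 = 38.056368 kg/day

38.056368 kg/day


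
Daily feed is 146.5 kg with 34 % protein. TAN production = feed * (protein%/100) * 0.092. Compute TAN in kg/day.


Protein in feed = 146.5 * 34/100 = 49.81 kg/day
TAN = protein * 0.092 = 49.81 * 0.092 = 4.58252 kg/day

4.58252 kg/day


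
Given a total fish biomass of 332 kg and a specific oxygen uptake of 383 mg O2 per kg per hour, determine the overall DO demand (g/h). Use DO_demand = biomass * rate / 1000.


Total O2 consumption (mg/h) = 332 kg * 383 mg/(kg*h) = 127156 mg/h
Convert to g/h: 127156 / 1000 = 127.156 g/h

127.156 g/h


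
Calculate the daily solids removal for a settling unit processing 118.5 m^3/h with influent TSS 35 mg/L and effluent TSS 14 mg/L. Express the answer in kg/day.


Concentration drop: TSS_in - TSS_out = 35 - 14 = 21 mg/L
Hourly solids removed = Q * dTSS = 118.5 m^3/h * 21 mg/L = 2488.5 g/h  (m^3/h * mg/L = g/h)
Daily solids removed = 2488.5 * 24 = 59724 g/day
Convert g to kg: 59724 / 1000 = 59.724 kg/day

59.724 kg/day


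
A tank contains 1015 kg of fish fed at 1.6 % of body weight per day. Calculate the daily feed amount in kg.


Feeding rate fraction = 1.6% / 100 = 0.016
Daily feed = 1015 kg * 0.016 = 16.24 kg/day

16.24 kg/day


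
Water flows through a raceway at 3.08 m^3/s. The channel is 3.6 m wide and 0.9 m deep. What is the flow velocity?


Cross-sectional area = W * d = 3.6 * 0.9 = 3.24 m^2
Velocity = Q / A = 3.08 / 3.24 = 0.950617 m/s

0.950617 m/s


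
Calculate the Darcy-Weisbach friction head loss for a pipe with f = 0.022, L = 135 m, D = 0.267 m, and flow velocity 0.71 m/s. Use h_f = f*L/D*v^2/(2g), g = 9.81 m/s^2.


v^2 = 0.71^2 = 0.5041 m^2/s^2
L/D = 135/0.267 = 505.61798
h_f = f*(L/D)*v^2/(2g) = 0.022 * 505.61798 * 0.5041 / 19.62 = 0.2858 m

0.2858 m


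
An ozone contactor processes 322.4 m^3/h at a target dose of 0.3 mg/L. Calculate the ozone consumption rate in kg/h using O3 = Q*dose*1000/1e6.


O3 demand (mg/h) = Q * dose * 1000 = 322.4 * 0.3 * 1000 = 96720 mg/h
Convert mg to kg: 96720 / 1e6 = 0.09672 kg/h

0.09672 kg/h


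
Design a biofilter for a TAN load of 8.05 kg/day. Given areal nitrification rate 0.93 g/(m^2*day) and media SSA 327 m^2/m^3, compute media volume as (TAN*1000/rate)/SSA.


A = 8.05*1000 / 0.93 = 8655.914 m^2
V = 8655.914 / 327 = 26.4707

26.4707 m^3


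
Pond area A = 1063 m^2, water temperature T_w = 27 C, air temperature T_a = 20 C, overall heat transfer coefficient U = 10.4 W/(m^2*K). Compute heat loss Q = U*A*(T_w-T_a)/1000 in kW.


Temperature difference dT = 27 - 20 = 7 K
Heat loss (W) = U * A * dT = 10.4 * 1063 * 7 = 77386.4 W
Convert to kW: 77386.4 / 1000 = 77.3864 kW

77.3864 kW


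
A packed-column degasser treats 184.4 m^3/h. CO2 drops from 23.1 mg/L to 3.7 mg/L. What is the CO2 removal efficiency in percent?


CO2_out / CO2_in = 3.7 / 23.1 = 0.16017316
Fraction remaining = 0.16017316
efficiency = (1 - 0.16017316) * 100 = 83.9827 %

83.9827 %


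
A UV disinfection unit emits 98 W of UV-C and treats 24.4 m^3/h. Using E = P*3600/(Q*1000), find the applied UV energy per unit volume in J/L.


Energy delivered per hour = 98 W * 3600 s = 352800 J/h
Volume treated per hour = 24.4 m^3/h * 1000 = 24400 L/h
dose = 352800 / 24400 = 14.459 J/L

14.459 J/L


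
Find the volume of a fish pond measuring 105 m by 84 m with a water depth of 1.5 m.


Base area = L * W = 105 * 84 = 8820 m^2
Volume = area * depth = 8820 * 1.5 = 13230 m^3

13230 m^3


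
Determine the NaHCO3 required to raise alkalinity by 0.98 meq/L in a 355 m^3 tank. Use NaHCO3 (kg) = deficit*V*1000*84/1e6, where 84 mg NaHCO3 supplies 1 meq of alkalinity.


Tank volume in L = 355 m^3 * 1000 = 355000 L
Total meq required = 0.98 meq/L * 355000 L = 347900 meq
NaHCO3 mass = 347900 meq * 84 mg/meq / 1e6 = 29.2236 kg

29.2236 kg


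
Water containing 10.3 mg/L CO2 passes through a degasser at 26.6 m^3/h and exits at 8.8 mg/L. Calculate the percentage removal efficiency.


CO2_out / CO2_in = 8.8 / 10.3 = 0.85436893
Fraction remaining = 0.85436893
efficiency = (1 - 0.85436893) * 100 = 14.5631 %

14.5631 %


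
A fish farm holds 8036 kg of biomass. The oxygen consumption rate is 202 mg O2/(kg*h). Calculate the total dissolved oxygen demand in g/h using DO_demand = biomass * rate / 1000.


Total O2 consumption (mg/h) = 8036 kg * 202 mg/(kg*h) = 1623272 mg/h
Convert to g/h: 1623272 / 1000 = 1623.272 g/h

1623.272 g/h


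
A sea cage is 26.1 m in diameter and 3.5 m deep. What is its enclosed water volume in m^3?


r = d/2 = 26.1/2 = 13.05 m
Base area = pi*r^2 = pi*13.05^2 = 535.02108 m^2
Volume = 535.02108 * 3.5 = 1872.57 m^3

1872.57 m^3


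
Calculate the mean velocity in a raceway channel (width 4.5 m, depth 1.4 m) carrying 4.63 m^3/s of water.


Cross-sectional area = W * d = 4.5 * 1.4 = 6.3 m^2
Velocity = Q / A = 4.63 / 6.3 = 0.734921 m/s

0.734921 m/s


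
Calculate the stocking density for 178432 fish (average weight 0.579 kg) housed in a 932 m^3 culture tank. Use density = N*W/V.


Total biomass = 178432 fish * 0.579 kg = 103312.128 kg
Density = total biomass / volume = 103312.128 / 932 = 110.85 kg/m^3

110.85 kg/m^3


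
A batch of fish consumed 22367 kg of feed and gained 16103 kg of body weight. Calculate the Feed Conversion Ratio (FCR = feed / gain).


FCR = feed consumed / weight gained
FCR = 22367 kg / 16103 kg = 1.389

1.389


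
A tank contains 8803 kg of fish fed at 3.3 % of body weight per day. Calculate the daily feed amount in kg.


Feeding rate fraction = 3.3% / 100 = 0.033
Daily feed = 8803 kg * 0.033 = 290.499 kg/day

290.499 kg/day


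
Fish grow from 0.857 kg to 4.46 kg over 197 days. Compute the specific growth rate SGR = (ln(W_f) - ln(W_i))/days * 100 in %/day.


ln(W_f) = ln(4.46) = 1.4951488
ln(W_i) = ln(0.857) = -0.15431736
ln(W_f) - ln(W_i) = 1.4951488 - -0.15431736 = 1.6494662
SGR = 1.6494662 / 197 * 100 = 0.837292 %/day

0.837292 %/day


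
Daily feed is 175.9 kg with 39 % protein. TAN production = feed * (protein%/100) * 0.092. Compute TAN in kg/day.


Protein in feed = 175.9 * 39/100 = 68.601 kg/day
TAN = protein * 0.092 = 68.601 * 0.092 = 6.311292 kg/day

6.311292 kg/day


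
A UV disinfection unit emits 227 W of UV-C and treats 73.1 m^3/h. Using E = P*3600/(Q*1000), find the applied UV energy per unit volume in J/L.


Energy delivered per hour = 227 W * 3600 s = 817200 J/h
Volume treated per hour = 73.1 m^3/h * 1000 = 73100 L/h
dose = 817200 / 73100 = 11.1792 J/L

11.1792 J/L


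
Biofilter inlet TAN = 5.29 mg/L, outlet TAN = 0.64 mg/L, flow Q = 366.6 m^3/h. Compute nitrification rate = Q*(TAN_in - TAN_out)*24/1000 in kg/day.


Concentration drop: TAN_in - TAN_out = 5.29 - 0.64 = 4.65 mg/L
Hourly TAN removed = Q * dTAN = 366.6 m^3/h * 4.65 mg/L = 1704.69 g/h  (m^3/h * mg/L = g/h)
Daily TAN removed = 1704.69 * 24 = 40912.56 g/day
Convert to kg/day: 40912.56 / 1000 = 40.91256 kg/day

40.91256 kg/day


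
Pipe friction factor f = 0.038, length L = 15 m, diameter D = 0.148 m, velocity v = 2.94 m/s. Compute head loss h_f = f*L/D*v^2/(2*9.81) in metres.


v^2 = 2.94^2 = 8.6436 m^2/s^2
L/D = 15/0.148 = 101.35135
h_f = f*(L/D)*v^2/(2g) = 0.038 * 101.35135 * 8.6436 / 19.62 = 1.69671 m

1.69671 m


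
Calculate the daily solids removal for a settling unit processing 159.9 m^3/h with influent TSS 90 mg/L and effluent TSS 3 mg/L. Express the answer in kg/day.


Concentration drop: TSS_in - TSS_out = 90 - 3 = 87 mg/L
Hourly solids removed = Q * dTSS = 159.9 m^3/h * 87 mg/L = 13911.3 g/h  (m^3/h * mg/L = g/h)
Daily solids removed = 13911.3 * 24 = 333871.2 g/day
Convert g to kg: 333871.2 / 1000 = 333.8712 kg/day

333.8712 kg/day


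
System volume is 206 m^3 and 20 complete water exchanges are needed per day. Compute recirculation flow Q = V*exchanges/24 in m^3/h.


Daily recirculation volume = 206 m^3 * 20 = 4120 m^3/day
Flow rate Q = daily volume / 24 h = 4120 / 24 = 171.667 m^3/h

171.667 m^3/h


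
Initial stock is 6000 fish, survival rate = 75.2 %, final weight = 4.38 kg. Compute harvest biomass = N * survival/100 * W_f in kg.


Survivors = 6000 * 75.2/100 = 4512 fish
Harvest biomass = survivors * W_f = 4512 * 4.38 = 19762.56 kg

19762.56 kg


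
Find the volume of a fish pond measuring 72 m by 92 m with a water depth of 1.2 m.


Base area = L * W = 72 * 92 = 6624 m^2
Volume = area * depth = 6624 * 1.2 = 7948.8 m^3

7948.8 m^3


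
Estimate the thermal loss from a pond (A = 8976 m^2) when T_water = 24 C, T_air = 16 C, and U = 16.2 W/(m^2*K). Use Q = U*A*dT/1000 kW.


Temperature difference dT = 24 - 16 = 8 K
Heat loss (W) = U * A * dT = 16.2 * 8976 * 8 = 1163289.6 W
Convert to kW: 1163289.6 / 1000 = 1163.2896 kW

1163.2896 kW


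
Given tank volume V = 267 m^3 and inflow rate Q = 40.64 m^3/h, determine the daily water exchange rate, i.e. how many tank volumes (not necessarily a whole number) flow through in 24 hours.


Daily flow volume = 40.64 m^3/h * 24 h = 975.36 m^3/day
Exchanges = daily flow / tank volume = 975.36 / 267 = 3.65303 exchanges/day

3.65303 exchanges/day


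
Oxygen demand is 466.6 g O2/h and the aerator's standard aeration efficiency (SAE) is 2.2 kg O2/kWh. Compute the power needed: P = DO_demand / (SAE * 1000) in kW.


SAE in g O2/kWh = 2.2 * 1000 = 2200 g/kWh
P = DO_demand / SAE_g = 466.6 / 2200 = 0.212091 kW

0.212091 kW


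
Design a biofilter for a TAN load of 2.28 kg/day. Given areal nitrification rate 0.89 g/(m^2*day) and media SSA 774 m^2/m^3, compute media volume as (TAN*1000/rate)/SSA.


A = 2.28*1000 / 0.89 = 2561.7978 m^2
V = 2561.7978 / 774 = 3.30982

3.30982 m^3


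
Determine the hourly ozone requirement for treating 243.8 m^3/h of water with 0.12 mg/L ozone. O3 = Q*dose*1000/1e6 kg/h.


O3 demand (mg/h) = Q * dose * 1000 = 243.8 * 0.12 * 1000 = 29256 mg/h
Convert mg to kg: 29256 / 1e6 = 0.029256 kg/h

0.029256 kg/h


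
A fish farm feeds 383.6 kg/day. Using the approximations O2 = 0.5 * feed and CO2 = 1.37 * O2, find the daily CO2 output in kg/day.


O2 = 383.6 * 0.5 = 191.8
CO2 = 191.8 * 1.37 = 262.766

262.766 kg/day


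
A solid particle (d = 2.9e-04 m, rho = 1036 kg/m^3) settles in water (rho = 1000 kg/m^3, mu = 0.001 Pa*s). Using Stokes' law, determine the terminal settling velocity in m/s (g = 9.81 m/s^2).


Density difference: rho_p - rho_f = 1036 - 1000 = 36 kg/m^3
d^2 = (2.9e-04)^2 = 8.41e-08 m^2
Numerator = (rho_p - rho_f) * g * d^2 = 36 * 9.81 * 8.41e-08 = 2.9700756e-05
Denominator = 18 * mu = 18 * 0.001 = 0.018
v_s = 2.9700756e-05 / 0.018 = 0.00165004 m/s
Check: Re = rho_f * v_s * d / mu = 1000 * 0.00165004 * 2.9e-04 / 0.001 = 0.479 < 1, so Stokes' law applies.

0.00165004 m/s


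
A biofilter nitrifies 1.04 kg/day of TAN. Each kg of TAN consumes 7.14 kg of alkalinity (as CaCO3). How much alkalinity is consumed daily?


Alkalinity factor: 7.14 kg CaCO3 consumed per kg TAN nitrified
alk = 1.04 kg TAN * 7.14 = 7.4256 kg CaCO3/day

7.4256 kg CaCO3/day


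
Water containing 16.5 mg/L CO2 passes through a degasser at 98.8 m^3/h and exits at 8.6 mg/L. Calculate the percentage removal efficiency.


CO2_out / CO2_in = 8.6 / 16.5 = 0.52121212
Fraction remaining = 0.52121212
efficiency = (1 - 0.52121212) * 100 = 47.8788 %

47.8788 %


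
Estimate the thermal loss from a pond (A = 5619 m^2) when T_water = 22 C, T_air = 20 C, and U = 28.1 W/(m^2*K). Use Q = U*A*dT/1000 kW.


Temperature difference dT = 22 - 20 = 2 K
Heat loss (W) = U * A * dT = 28.1 * 5619 * 2 = 315787.8 W
Convert to kW: 315787.8 / 1000 = 315.7878 kW

315.7878 kW


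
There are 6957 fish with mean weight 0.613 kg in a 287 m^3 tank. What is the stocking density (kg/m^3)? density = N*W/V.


Total biomass = 6957 fish * 0.613 kg = 4264.641 kg
Density = total biomass / volume = 4264.641 / 287 = 14.8594 kg/m^3

14.8594 kg/m^3


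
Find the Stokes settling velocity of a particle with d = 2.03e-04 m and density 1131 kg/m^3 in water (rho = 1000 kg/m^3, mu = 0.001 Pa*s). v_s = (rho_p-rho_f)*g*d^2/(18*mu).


Density difference: rho_p - rho_f = 1131 - 1000 = 131 kg/m^3
d^2 = (2.03e-04)^2 = 4.1209e-08 m^2
Numerator = (rho_p - rho_f) * g * d^2 = 131 * 9.81 * 4.1209e-08 = 5.2958098e-05
Denominator = 18 * mu = 18 * 0.001 = 0.018
v_s = 5.2958098e-05 / 0.018 = 0.00294212 m/s
Check: Re = rho_f * v_s * d / mu = 1000 * 0.00294212 * 2.03e-04 / 0.001 = 0.597 < 1, so Stokes' law applies.

0.00294212 m/s


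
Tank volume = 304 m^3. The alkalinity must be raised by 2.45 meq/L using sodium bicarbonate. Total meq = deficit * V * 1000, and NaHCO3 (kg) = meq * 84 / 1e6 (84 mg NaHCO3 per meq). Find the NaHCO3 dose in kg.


Tank volume in L = 304 m^3 * 1000 = 304000 L
Total meq required = 2.45 meq/L * 304000 L = 744800 meq
NaHCO3 mass = 744800 meq * 84 mg/meq / 1e6 = 62.5632 kg

62.5632 kg


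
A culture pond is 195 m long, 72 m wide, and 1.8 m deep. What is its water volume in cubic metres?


Base area = L * W = 195 * 72 = 14040 m^2
Volume = area * depth = 14040 * 1.8 = 25272 m^3

25272 m^3


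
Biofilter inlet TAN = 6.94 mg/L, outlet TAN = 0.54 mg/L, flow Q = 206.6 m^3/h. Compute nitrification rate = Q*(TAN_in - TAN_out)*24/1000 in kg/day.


Concentration drop: TAN_in - TAN_out = 6.94 - 0.54 = 6.4 mg/L
Hourly TAN removed = Q * dTAN = 206.6 m^3/h * 6.4 mg/L = 1322.24 g/h  (m^3/h * mg/L = g/h)
Daily TAN removed = 1322.24 * 24 = 31733.76 g/day
Convert to kg/day: 31733.76 / 1000 = 31.73376 kg/day

31.73376 kg/day


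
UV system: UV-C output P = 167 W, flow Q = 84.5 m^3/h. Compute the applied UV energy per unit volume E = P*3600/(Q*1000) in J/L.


Energy delivered per hour = 167 W * 3600 s = 601200 J/h
Volume treated per hour = 84.5 m^3/h * 1000 = 84500 L/h
dose = 601200 / 84500 = 7.11479 J/L

7.11479 J/L


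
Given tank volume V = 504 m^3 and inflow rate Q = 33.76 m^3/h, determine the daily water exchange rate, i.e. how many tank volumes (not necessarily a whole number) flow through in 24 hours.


Daily flow volume = 33.76 m^3/h * 24 h = 810.24 m^3/day
Exchanges = daily flow / tank volume = 810.24 / 504 = 1.60762 exchanges/day

1.60762 exchanges/day


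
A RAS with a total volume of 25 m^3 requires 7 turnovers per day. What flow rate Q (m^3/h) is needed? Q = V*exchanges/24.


Daily recirculation volume = 25 m^3 * 7 = 175 m^3/day
Flow rate Q = daily volume / 24 h = 175 / 24 = 7.29167 m^3/h

7.29167 m^3/h


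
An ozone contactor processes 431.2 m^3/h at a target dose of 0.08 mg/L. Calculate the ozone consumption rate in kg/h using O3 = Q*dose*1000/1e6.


O3 demand (mg/h) = Q * dose * 1000 = 431.2 * 0.08 * 1000 = 34496 mg/h
Convert mg to kg: 34496 / 1e6 = 0.034496 kg/h

0.034496 kg/h


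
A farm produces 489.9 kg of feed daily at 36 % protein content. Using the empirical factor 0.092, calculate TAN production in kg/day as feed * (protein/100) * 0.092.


Protein in feed = 489.9 * 36/100 = 176.364 kg/day
TAN = protein * 0.092 = 176.364 * 0.092 = 16.225488 kg/day

16.225488 kg/day


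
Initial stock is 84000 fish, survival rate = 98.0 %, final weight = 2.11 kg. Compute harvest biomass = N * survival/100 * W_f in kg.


Survivors = 84000 * 98.0/100 = 82320 fish
Harvest biomass = survivors * W_f = 82320 * 2.11 = 173695.2 kg

173695.2 kg


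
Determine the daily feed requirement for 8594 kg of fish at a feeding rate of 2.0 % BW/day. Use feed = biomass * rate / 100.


Feeding rate fraction = 2.0% / 100 = 0.02
Daily feed = 8594 kg * 0.02 = 171.88 kg/day

171.88 kg/day


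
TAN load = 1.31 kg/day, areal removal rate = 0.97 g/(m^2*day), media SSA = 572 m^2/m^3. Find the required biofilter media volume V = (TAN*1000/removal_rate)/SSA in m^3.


A = 1.31*1000 / 0.97 = 1350.5155 m^2
V = 1350.5155 / 572 = 2.36104

2.36104 m^3


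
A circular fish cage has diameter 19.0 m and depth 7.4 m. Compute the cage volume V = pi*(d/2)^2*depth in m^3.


r = d/2 = 19.0/2 = 9.5 m
Base area = pi*r^2 = pi*9.5^2 = 283.52874 m^2
Volume = 283.52874 * 7.4 = 2098.11 m^3

2098.11 m^3


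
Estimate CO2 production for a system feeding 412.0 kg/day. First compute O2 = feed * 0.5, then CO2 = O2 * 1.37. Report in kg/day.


O2 = 412.0 * 0.5 = 206
CO2 = 206 * 1.37 = 282.22

282.22 kg/day


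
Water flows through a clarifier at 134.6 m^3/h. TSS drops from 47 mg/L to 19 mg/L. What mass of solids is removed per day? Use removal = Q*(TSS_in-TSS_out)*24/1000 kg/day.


Concentration drop: TSS_in - TSS_out = 47 - 19 = 28 mg/L
Hourly solids removed = Q * dTSS = 134.6 m^3/h * 28 mg/L = 3768.8 g/h  (m^3/h * mg/L = g/h)
Daily solids removed = 3768.8 * 24 = 90451.2 g/day
Convert g to kg: 90451.2 / 1000 = 90.4512 kg/day

90.4512 kg/day


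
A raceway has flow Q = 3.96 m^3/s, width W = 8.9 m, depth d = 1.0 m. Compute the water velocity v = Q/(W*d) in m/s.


Cross-sectional area = W * d = 8.9 * 1.0 = 8.9 m^2
Velocity = Q / A = 3.96 / 8.9 = 0.444944 m/s

0.444944 m/s


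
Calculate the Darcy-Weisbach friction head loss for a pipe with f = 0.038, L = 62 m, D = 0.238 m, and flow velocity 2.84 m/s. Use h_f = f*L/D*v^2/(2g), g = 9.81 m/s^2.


v^2 = 2.84^2 = 8.0656 m^2/s^2
L/D = 62/0.238 = 260.5042
h_f = f*(L/D)*v^2/(2g) = 0.038 * 260.5042 * 8.0656 / 19.62 = 4.06945 m

4.06945 m


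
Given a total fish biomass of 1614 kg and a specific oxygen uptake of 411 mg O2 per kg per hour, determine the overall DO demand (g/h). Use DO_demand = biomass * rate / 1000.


Total O2 consumption (mg/h) = 1614 kg * 411 mg/(kg*h) = 663354 mg/h
Convert to g/h: 663354 / 1000 = 663.354 g/h

663.354 g/h


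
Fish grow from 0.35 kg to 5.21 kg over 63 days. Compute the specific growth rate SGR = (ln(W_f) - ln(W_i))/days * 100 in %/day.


ln(W_f) = ln(5.21) = 1.6505799
ln(W_i) = ln(0.35) = -1.0498221
ln(W_f) - ln(W_i) = 1.6505799 - -1.0498221 = 2.700402
SGR = 2.700402 / 63 * 100 = 4.28635 %/day

4.28635 %/day


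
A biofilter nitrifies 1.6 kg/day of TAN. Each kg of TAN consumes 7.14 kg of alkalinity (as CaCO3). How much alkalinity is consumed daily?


Alkalinity factor: 7.14 kg CaCO3 consumed per kg TAN nitrified
alk = 1.6 kg TAN * 7.14 = 11.424 kg CaCO3/day

11.424 kg CaCO3/day


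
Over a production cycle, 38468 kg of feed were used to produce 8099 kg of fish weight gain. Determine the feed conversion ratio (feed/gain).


FCR = feed consumed / weight gained
FCR = 38468 kg / 8099 kg = 4.74972

4.74972


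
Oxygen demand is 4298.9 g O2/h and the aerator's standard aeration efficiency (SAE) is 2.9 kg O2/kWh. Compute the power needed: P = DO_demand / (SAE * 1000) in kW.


SAE in g O2/kWh = 2.9 * 1000 = 2900 g/kWh
P = DO_demand / SAE_g = 4298.9 / 2900 = 1.48238 kW

1.48238 kW


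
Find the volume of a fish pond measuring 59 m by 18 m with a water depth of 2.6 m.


Base area = L * W = 59 * 18 = 1062 m^2
Volume = area * depth = 1062 * 2.6 = 2761.2 m^3

2761.2 m^3


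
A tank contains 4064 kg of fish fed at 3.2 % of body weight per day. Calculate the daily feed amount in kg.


Feeding rate fraction = 3.2% / 100 = 0.032
Daily feed = 4064 kg * 0.032 = 130.048 kg/day

130.048 kg/day


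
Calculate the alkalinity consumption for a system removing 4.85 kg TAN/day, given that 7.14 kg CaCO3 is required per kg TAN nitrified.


Alkalinity factor: 7.14 kg CaCO3 consumed per kg TAN nitrified
alk = 4.85 kg TAN * 7.14 = 34.629 kg CaCO3/day

34.629 kg CaCO3/day


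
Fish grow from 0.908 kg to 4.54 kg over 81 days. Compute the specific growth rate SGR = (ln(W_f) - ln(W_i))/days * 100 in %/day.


ln(W_f) = ln(4.54) = 1.512927
ln(W_i) = ln(0.908) = -0.0965109
ln(W_f) - ln(W_i) = 1.512927 - -0.0965109 = 1.6094379
SGR = 1.6094379 / 81 * 100 = 1.98696 %/day

1.98696 %/day


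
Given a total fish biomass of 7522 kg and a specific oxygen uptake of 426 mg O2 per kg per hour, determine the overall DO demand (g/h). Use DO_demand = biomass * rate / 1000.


Total O2 consumption (mg/h) = 7522 kg * 426 mg/(kg*h) = 3204372 mg/h
Convert to g/h: 3204372 / 1000 = 3204.372 g/h

3204.372 g/h


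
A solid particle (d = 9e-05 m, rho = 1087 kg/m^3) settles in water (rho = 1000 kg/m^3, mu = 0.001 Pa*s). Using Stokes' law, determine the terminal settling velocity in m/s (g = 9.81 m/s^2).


Density difference: rho_p - rho_f = 1087 - 1000 = 87 kg/m^3
d^2 = (9e-05)^2 = 8.1e-09 m^2
Numerator = (rho_p - rho_f) * g * d^2 = 87 * 9.81 * 8.1e-09 = 6.913107e-06
Denominator = 18 * mu = 18 * 0.001 = 0.018
v_s = 6.913107e-06 / 0.018 = 3.84061e-04 m/s
Check: Re = rho_f * v_s * d / mu = 1000 * 3.84061e-04 * 9e-05 / 0.001 = 0.0346 < 1, so Stokes' law applies.

3.84061e-04 m/s


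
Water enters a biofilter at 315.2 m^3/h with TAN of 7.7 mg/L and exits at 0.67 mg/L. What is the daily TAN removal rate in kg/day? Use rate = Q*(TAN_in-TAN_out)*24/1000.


Concentration drop: TAN_in - TAN_out = 7.7 - 0.67 = 7.03 mg/L
Hourly TAN removed = Q * dTAN = 315.2 m^3/h * 7.03 mg/L = 2215.856 g/h  (m^3/h * mg/L = g/h)
Daily TAN removed = 2215.856 * 24 = 53180.544 g/day
Convert to kg/day: 53180.544 / 1000 = 53.180544 kg/day

53.180544 kg/day


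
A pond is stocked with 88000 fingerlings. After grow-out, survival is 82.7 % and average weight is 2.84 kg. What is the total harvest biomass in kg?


Survivors = 88000 * 82.7/100 = 72776 fish
Harvest biomass = survivors * W_f = 72776 * 2.84 = 206683.84 kg

206683.84 kg


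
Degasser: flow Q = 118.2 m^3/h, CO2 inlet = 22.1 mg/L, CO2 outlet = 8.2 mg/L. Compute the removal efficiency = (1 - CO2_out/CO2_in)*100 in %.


CO2_out / CO2_in = 8.2 / 22.1 = 0.37104072
Fraction remaining = 0.37104072
efficiency = (1 - 0.37104072) * 100 = 62.8959 %

62.8959 %


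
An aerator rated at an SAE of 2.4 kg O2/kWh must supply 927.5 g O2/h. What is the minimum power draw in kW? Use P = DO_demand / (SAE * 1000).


SAE in g O2/kWh = 2.4 * 1000 = 2400 g/kWh
P = DO_demand / SAE_g = 927.5 / 2400 = 0.386458 kW

0.386458 kW


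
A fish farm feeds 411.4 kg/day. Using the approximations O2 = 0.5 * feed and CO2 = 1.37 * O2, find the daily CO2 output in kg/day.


O2 = 411.4 * 0.5 = 205.7
CO2 = 205.7 * 1.37 = 281.809

281.809 kg/day


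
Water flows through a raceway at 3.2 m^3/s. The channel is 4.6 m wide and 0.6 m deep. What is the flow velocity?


Cross-sectional area = W * d = 4.6 * 0.6 = 2.76 m^2
Velocity = Q / A = 3.2 / 2.76 = 1.15942 m/s

1.15942 m/s


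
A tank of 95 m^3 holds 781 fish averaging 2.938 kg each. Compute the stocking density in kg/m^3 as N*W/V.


Total biomass = 781 fish * 2.938 kg = 2294.578 kg
Density = total biomass / volume = 2294.578 / 95 = 24.1535 kg/m^3

24.1535 kg/m^3


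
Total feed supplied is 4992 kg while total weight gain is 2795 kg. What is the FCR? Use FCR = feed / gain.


FCR = feed consumed / weight gained
FCR = 4992 kg / 2795 kg = 1.78605

1.78605


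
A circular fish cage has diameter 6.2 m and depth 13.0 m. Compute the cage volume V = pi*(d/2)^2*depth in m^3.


r = d/2 = 6.2/2 = 3.1 m
Base area = pi*r^2 = pi*3.1^2 = 30.190705 m^2
Volume = 30.190705 * 13.0 = 392.479 m^3

392.479 m^3


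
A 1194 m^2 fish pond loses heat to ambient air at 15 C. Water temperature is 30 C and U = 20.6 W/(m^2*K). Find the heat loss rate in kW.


Temperature difference dT = 30 - 15 = 15 K
Heat loss (W) = U * A * dT = 20.6 * 1194 * 15 = 368946 W
Convert to kW: 368946 / 1000 = 368.946 kW

368.946 kW


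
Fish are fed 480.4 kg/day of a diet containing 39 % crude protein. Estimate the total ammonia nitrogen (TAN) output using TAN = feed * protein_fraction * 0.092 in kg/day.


Protein in feed = 480.4 * 39/100 = 187.356 kg/day
TAN = protein * 0.092 = 187.356 * 0.092 = 17.236752 kg/day

17.236752 kg/day


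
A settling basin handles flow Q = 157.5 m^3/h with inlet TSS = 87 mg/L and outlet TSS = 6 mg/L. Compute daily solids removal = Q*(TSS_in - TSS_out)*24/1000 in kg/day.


Concentration drop: TSS_in - TSS_out = 87 - 6 = 81 mg/L
Hourly solids removed = Q * dTSS = 157.5 m^3/h * 81 mg/L = 12757.5 g/h  (m^3/h * mg/L = g/h)
Daily solids removed = 12757.5 * 24 = 306180 g/day
Convert g to kg: 306180 / 1000 = 306.18 kg/day

306.18 kg/day


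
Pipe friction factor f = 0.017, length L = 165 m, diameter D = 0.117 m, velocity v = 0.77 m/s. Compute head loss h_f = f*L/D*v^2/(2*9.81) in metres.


v^2 = 0.77^2 = 0.5929 m^2/s^2
L/D = 165/0.117 = 1410.2564
h_f = f*(L/D)*v^2/(2g) = 0.017 * 1410.2564 * 0.5929 / 19.62 = 0.724485 m

0.724485 m


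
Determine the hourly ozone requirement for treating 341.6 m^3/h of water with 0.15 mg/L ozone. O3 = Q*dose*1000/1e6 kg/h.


O3 demand (mg/h) = Q * dose * 1000 = 341.6 * 0.15 * 1000 = 51240 mg/h
Convert mg to kg: 51240 / 1e6 = 0.05124 kg/h

0.05124 kg/h


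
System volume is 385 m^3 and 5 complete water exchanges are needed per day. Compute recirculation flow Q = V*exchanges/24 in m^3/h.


Daily recirculation volume = 385 m^3 * 5 = 1925 m^3/day
Flow rate Q = daily volume / 24 h = 1925 / 24 = 80.2083 m^3/h

80.2083 m^3/h


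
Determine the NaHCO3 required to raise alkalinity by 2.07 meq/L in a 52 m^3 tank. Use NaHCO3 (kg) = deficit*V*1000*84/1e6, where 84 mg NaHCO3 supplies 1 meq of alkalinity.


Tank volume in L = 52 m^3 * 1000 = 52000 L
Total meq required = 2.07 meq/L * 52000 L = 107640 meq
NaHCO3 mass = 107640 meq * 84 mg/meq / 1e6 = 9.04176 kg

9.04176 kg


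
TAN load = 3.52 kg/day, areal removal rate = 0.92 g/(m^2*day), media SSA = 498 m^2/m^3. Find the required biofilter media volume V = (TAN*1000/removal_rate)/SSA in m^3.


A = 3.52*1000 / 0.92 = 3826.087 m^2
V = 3826.087 / 498 = 7.68291

7.68291 m^3


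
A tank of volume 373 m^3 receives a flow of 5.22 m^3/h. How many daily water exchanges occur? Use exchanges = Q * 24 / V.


Daily flow volume = 5.22 m^3/h * 24 h = 125.28 m^3/day
Exchanges = daily flow / tank volume = 125.28 / 373 = 0.335871 exchanges/day

0.335871 exchanges/day


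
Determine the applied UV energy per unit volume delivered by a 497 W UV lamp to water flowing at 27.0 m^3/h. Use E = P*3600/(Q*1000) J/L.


Energy delivered per hour = 497 W * 3600 s = 1789200 J/h
Volume treated per hour = 27.0 m^3/h * 1000 = 27000 L/h
dose = 1789200 / 27000 = 66.2667 J/L

66.2667 J/L


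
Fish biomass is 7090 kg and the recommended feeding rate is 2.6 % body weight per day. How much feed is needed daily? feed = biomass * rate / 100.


Feeding rate fraction = 2.6% / 100 = 0.026
Daily feed = 7090 kg * 0.026 = 184.34 kg/day

184.34 kg/day


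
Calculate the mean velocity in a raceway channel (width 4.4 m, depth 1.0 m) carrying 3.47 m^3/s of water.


Cross-sectional area = W * d = 4.4 * 1.0 = 4.4 m^2
Velocity = Q / A = 3.47 / 4.4 = 0.788636 m/s

0.788636 m/s


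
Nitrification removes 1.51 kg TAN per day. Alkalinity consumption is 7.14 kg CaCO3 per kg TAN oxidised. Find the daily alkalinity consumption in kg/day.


Alkalinity factor: 7.14 kg CaCO3 consumed per kg TAN nitrified
alk = 1.51 kg TAN * 7.14 = 10.7814 kg CaCO3/day

10.7814 kg CaCO3/day


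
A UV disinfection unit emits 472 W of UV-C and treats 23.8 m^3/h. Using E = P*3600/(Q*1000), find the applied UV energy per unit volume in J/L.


Energy delivered per hour = 472 W * 3600 s = 1699200 J/h
Volume treated per hour = 23.8 m^3/h * 1000 = 23800 L/h
dose = 1699200 / 23800 = 71.395 J/L

71.395 J/L


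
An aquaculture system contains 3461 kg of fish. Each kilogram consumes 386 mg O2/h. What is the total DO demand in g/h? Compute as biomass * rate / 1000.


Total O2 consumption (mg/h) = 3461 kg * 386 mg/(kg*h) = 1335946 mg/h
Convert to g/h: 1335946 / 1000 = 1335.946 g/h

1335.946 g/h


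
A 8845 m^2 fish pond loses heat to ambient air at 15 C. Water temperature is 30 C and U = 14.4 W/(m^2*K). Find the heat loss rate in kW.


Temperature difference dT = 30 - 15 = 15 K
Heat loss (W) = U * A * dT = 14.4 * 8845 * 15 = 1910520 W
Convert to kW: 1910520 / 1000 = 1910.52 kW

1910.52 kW


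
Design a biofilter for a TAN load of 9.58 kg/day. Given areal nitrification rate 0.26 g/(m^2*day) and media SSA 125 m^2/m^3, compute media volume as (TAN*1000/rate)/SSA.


A = 9.58*1000 / 0.26 = 36846.154 m^2
V = 36846.154 / 125 = 294.769

294.769 m^3


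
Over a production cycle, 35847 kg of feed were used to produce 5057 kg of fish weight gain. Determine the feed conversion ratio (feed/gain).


FCR = feed consumed / weight gained
FCR = 35847 kg / 5057 kg = 7.08859

7.08859


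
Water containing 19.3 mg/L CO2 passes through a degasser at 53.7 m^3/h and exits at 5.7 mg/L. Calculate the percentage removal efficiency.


CO2_out / CO2_in = 5.7 / 19.3 = 0.29533679
Fraction remaining = 0.29533679
efficiency = (1 - 0.29533679) * 100 = 70.4663 %

70.4663 %


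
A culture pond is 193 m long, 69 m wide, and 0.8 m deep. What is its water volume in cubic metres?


Base area = L * W = 193 * 69 = 13317 m^2
Volume = area * depth = 13317 * 0.8 = 10653.6 m^3

10653.6 m^3


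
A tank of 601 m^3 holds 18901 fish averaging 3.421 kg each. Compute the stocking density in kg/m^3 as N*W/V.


Total biomass = 18901 fish * 3.421 kg = 64660.321 kg
Density = total biomass / volume = 64660.321 / 601 = 107.588 kg/m^3

107.588 kg/m^3


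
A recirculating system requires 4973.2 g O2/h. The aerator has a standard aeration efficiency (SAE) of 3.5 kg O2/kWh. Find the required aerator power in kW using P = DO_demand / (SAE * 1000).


SAE in g O2/kWh = 3.5 * 1000 = 3500 g/kWh
P = DO_demand / SAE_g = 4973.2 / 3500 = 1.42091 kW

1.42091 kW


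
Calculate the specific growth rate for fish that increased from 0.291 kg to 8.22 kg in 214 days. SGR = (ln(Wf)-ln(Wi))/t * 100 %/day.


ln(W_f) = ln(8.22) = 2.1065702
ln(W_i) = ln(0.291) = -1.234432
ln(W_f) - ln(W_i) = 2.1065702 - -1.234432 = 3.3410022
SGR = 3.3410022 / 214 * 100 = 1.56122 %/day

1.56122 %/day


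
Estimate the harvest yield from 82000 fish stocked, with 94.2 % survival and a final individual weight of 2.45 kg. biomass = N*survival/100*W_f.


Survivors = 82000 * 94.2/100 = 77244 fish
Harvest biomass = survivors * W_f = 77244 * 2.45 = 189247.8 kg

189247.8 kg


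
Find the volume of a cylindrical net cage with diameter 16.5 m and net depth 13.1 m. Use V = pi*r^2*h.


r = d/2 = 16.5/2 = 8.25 m
Base area = pi*r^2 = pi*8.25^2 = 213.82465 m^2
Volume = 213.82465 * 13.1 = 2801.1 m^3

2801.1 m^3
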